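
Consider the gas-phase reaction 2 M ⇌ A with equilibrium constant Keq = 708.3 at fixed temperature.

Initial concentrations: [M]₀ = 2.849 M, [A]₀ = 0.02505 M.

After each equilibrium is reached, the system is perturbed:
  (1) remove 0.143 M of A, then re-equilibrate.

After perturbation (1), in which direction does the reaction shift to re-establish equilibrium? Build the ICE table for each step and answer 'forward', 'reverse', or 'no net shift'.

Direction: forward

Q₀ = 0.003086 vs Keq = 708.3 ⇒ Q<K, forward
Step 1:
                   M          A
  Initial      2.849    0.02505
  Change      -2.804      1.402
  Equil      0.04489      1.427
  solve Keq expr → x = 1.402; check Q = 708.3
Then remove 0.143 M of A.
Step 2:
                   M          A
  Initial    0.04489      1.284
  Change   -0.002289   0.001145
  Equil       0.0426      1.285
  solve Keq expr → x = 0.001145; check Q = 708.3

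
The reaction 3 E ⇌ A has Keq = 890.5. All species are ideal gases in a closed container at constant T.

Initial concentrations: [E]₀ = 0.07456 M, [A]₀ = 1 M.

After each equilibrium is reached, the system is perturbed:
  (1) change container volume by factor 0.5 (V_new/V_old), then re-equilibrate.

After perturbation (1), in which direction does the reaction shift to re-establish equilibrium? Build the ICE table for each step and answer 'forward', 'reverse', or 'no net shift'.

Q₀ = 2413 vs Keq = 890.5 ⇒ Q>K, reverse
Step 1:
                  E         A
  init      0.07456         1
  Δ         0.02904 -0.009682
  eq         0.1036    0.9903
  solve Keq expr → x = -0.009682; check Q = 890.5
Then change container volume by factor 0.5 (V_new/V_old).
Step 2:
                  E         A
  init       0.2072     1.981
  Δ        -0.07612   0.02537
  eq         0.1311     2.006
  solve Keq expr → x = 0.02537; check Q = 890.5

Direction: forward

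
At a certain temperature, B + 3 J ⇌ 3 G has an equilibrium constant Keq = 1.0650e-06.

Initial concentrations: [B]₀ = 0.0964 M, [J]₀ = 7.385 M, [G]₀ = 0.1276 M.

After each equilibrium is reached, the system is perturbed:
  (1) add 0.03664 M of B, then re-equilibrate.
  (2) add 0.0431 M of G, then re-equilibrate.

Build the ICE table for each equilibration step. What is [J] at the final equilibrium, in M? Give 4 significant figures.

Q₀ = 5.3509e-05 vs Keq = 1.0650e-06 ⇒ Q>K, reverse
Step 1:
                    B           J           G
  I            0.0964       7.385      0.1276
  C           0.02977     0.08932    -0.08932
  E            0.1262       7.474     0.03828
  solve Keq expr → x = -0.02977; check Q = 1.0650e-06
Then add 0.03664 M of B.
Step 2:
                    B           J           G
  I            0.1628       7.474     0.03828
  C         -0.001095   -0.003284    0.003284
  E            0.1617       7.471     0.04157
  solve Keq expr → x = 0.001095; check Q = 1.0650e-06
Then add 0.0431 M of G.
Step 3:
                    B           J           G
  I            0.1617       7.471     0.08467
  C            0.0139      0.0417     -0.0417
  E            0.1756       7.513     0.04296
  solve Keq expr → x = -0.0139; check Q = 1.0650e-06

[J]_eq = 7.513 M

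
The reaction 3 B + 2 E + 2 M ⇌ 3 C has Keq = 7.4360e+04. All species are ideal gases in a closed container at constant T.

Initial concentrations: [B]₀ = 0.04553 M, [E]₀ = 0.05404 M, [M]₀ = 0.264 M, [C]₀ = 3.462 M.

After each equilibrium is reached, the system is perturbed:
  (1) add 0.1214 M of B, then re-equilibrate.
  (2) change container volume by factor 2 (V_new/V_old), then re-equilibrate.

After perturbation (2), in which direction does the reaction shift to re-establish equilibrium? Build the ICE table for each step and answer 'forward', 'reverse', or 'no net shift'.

Direction: reverse

Q₀ = 2.1600e+09 vs Keq = 7.4360e+04 ⇒ Q>K, reverse
Step 1:
                  B         E         M         C
  init      0.04553   0.05404     0.264     3.462
  Δ          0.2835     0.189     0.189   -0.2835
  eq          0.329     0.243     0.453     3.178
  solve Keq expr → x = -0.0945; check Q = 7.4360e+04
Then add 0.1214 M of B.
Step 2:
                  B         E         M         C
  init       0.4504     0.243     0.453     3.178
  Δ        -0.05523  -0.03682  -0.03682   0.05523
  eq         0.3952    0.2062    0.4162     3.234
  solve Keq expr → x = 0.01841; check Q = 7.4360e+04
Then change container volume by factor 2 (V_new/V_old).
Step 3:
                  B         E         M         C
  init       0.1976    0.1031    0.2081     1.617
  Δ           0.092   0.06133   0.06133    -0.092
  eq         0.2896    0.1644    0.2694     1.525
  solve Keq expr → x = -0.03067; check Q = 7.4360e+04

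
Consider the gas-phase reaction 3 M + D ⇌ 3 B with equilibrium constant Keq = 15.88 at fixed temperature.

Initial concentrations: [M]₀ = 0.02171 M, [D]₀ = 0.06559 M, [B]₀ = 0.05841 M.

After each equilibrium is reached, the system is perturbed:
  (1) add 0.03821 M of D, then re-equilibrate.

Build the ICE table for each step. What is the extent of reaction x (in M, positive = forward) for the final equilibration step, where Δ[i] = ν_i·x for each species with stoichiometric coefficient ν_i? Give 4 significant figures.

Q₀ = 296.9 vs Keq = 15.88 ⇒ Q>K, reverse
Step 1:
                    M           D           B
  I           0.02171     0.06559     0.05841
  C           0.01751    0.005836    -0.01751
  E           0.03922     0.07143      0.0409
  solve Keq expr → x = -0.005836; check Q = 15.88
Then add 0.03821 M of D.
Step 2:
                    M           D           B
  I           0.03922      0.1096      0.0409
  C         -0.002794 -9.3137e-04    0.002794
  E           0.03642      0.1087      0.0437
  solve Keq expr → x = 9.3137e-04; check Q = 15.88

x = 9.3137e-04 M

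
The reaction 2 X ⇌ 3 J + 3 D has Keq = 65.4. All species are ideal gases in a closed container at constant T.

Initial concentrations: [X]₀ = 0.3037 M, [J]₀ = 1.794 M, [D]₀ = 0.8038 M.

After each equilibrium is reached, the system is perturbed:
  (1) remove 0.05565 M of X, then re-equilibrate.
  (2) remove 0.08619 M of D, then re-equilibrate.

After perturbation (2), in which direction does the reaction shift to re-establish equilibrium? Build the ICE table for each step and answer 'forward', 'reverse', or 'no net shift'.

Q₀ = 32.51 vs Keq = 65.4 ⇒ Q<K, forward
Step 1:
                  X         J         D
  I          0.3037     1.794    0.8038
  C        -0.04666      0.07      0.07
  E           0.257     1.864    0.8738
  solve Keq expr → x = 0.02333; check Q = 65.4
Then remove 0.05565 M of X.
Step 2:
                  X         J         D
  I          0.2014     1.864    0.8738
  C         0.02869  -0.04304  -0.04304
  E          0.2301     1.821    0.8308
  solve Keq expr → x = -0.01435; check Q = 65.4
Then remove 0.08619 M of D.
Step 3:
                  X         J         D
  I          0.2301     1.821    0.7446
  C        -0.01883   0.02824   0.02824
  E          0.2112     1.849    0.7728
  solve Keq expr → x = 0.009414; check Q = 65.4

Direction: forward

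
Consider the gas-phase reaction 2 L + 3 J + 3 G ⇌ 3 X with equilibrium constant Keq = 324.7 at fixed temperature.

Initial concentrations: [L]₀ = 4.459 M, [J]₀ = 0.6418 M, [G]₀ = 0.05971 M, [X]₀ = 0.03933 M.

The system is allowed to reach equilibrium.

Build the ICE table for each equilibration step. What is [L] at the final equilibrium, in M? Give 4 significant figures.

[L]_eq = 4.425 M

Q₀ = 0.05437 vs Keq = 324.7 ⇒ Q<K, forward
Step 1:
                   L          J          G          X
  init         4.459     0.6418    0.05971    0.03933
  Δ         -0.03428   -0.05141   -0.05141    0.05141
  eq           4.425     0.5904   0.008297    0.09074
  solve Keq expr → x = 0.01714; check Q = 324.7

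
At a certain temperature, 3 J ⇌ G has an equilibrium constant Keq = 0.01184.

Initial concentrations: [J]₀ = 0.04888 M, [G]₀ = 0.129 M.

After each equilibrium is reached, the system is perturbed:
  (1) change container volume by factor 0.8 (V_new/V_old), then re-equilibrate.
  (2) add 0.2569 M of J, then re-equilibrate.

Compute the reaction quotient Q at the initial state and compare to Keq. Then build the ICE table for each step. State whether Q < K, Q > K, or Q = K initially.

Q₀ = 1105; Q > K (proceeds reverse)

Q₀ = 1105 vs Keq = 0.01184 ⇒ Q>K, reverse
Step 1:
                  J         G
  Initial   0.04888     0.129
  Change     0.3841    -0.128
  Equil       0.433 9.6118e-04
  solve Keq expr → x = -0.128; check Q = 0.01184
Then change container volume by factor 0.8 (V_new/V_old).
Step 2:
                  J         G
  Initial    0.5412  0.001201
  Change  -0.001966 6.5544e-04
  Equil      0.5393  0.001857
  solve Keq expr → x = 6.5544e-04; check Q = 0.01184
Then add 0.2569 M of J.
Step 3:
                  J         G
  Initial    0.7962  0.001857
  Change   -0.01158  0.003862
  Equil      0.7846  0.005719
  solve Keq expr → x = 0.003862; check Q = 0.01184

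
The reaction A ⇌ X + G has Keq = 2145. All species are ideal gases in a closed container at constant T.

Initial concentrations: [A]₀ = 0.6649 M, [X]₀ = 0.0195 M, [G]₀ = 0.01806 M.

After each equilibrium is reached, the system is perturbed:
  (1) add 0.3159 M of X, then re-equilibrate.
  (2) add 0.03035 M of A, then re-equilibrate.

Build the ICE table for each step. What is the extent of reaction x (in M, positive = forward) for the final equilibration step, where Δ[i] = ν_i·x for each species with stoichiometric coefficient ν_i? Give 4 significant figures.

x = 0.03033 M

Q₀ = 5.2966e-04 vs Keq = 2145 ⇒ Q<K, forward
Step 1:
                  A         X         G
  I          0.6649    0.0195   0.01806
  C         -0.6647    0.6647    0.6647
  E       2.1777e-04    0.6842    0.6827
  solve Keq expr → x = 0.6647; check Q = 2145
Then add 0.3159 M of X.
Step 2:
                  A         X         G
  I       2.1777e-04         1    0.6827
  C       1.0047e-04 -1.0047e-04 -1.0047e-04
  E       3.1824e-04         1    0.6826
  solve Keq expr → x = -1.0047e-04; check Q = 2145
Then add 0.03035 M of A.
Step 3:
                  A         X         G
  I         0.03067         1    0.6826
  C        -0.03033   0.03033   0.03033
  E       3.4246e-04      1.03     0.713
  solve Keq expr → x = 0.03033; check Q = 2145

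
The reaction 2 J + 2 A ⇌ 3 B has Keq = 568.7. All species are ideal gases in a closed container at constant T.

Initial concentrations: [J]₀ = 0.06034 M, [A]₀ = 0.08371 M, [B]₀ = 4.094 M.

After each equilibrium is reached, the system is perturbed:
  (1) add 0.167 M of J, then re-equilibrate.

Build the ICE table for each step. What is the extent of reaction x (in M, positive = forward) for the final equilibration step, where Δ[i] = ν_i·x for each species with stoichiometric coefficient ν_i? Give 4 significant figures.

Q₀ = 2.6895e+06 vs Keq = 568.7 ⇒ Q>K, reverse
Step 1:
                  J         A         B
  Initial   0.06034   0.08371     4.094
  Change      0.444     0.444    -0.666
  Equil      0.5043    0.5277     3.428
  solve Keq expr → x = -0.222; check Q = 568.7
Then add 0.167 M of J.
Step 2:
                  J         A         B
  Initial    0.6713    0.5277     3.428
  Change    -0.0674   -0.0674    0.1011
  Equil      0.6039    0.4603     3.529
  solve Keq expr → x = 0.0337; check Q = 568.7

x = 0.0337 M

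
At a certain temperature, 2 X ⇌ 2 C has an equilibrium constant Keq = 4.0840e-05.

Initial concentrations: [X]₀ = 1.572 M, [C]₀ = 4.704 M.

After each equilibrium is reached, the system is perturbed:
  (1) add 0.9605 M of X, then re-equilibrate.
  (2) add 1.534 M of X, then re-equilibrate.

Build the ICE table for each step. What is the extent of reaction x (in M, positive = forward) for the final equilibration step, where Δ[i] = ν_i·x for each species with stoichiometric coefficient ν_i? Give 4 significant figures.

Q₀ = 8.954 vs Keq = 4.0840e-05 ⇒ Q>K, reverse
Step 1:
                    X           C
  I             1.572       4.704
  C             4.664      -4.664
  E             6.236     0.03985
  solve Keq expr → x = -2.332; check Q = 4.0840e-05
Then add 0.9605 M of X.
Step 2:
                    X           C
  I             7.197     0.03985
  C         -0.006099    0.006099
  E             7.191     0.04595
  solve Keq expr → x = 0.00305; check Q = 4.0840e-05
Then add 1.534 M of X.
Step 3:
                    X           C
  I             8.725     0.04595
  C         -0.009741    0.009741
  E             8.715     0.05569
  solve Keq expr → x = 0.00487; check Q = 4.0840e-05

x = 0.00487 M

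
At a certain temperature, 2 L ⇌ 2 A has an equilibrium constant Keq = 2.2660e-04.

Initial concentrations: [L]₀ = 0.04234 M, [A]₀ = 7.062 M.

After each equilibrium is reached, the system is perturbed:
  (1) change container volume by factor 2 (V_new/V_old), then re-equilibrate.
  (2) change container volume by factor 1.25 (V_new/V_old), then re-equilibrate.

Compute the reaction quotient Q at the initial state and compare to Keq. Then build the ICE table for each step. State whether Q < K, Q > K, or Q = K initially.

Q₀ = 2.7820e+04; Q > K (proceeds reverse)

Q₀ = 2.7820e+04 vs Keq = 2.2660e-04 ⇒ Q>K, reverse
Step 1:
                    L           A
  I           0.04234       7.062
  C             6.957      -6.957
  E             6.999      0.1054
  solve Keq expr → x = -3.478; check Q = 2.2660e-04
Then change container volume by factor 2 (V_new/V_old).
Step 2:
                    L           A
  I             3.499     0.05268
  C                 0           0
  E             3.499     0.05268
  solve Keq expr → x = 0; check Q = 2.2660e-04
Then change container volume by factor 1.25 (V_new/V_old).
Step 3:
                    L           A
  I               2.8     0.04214
  C                 0           0
  E               2.8     0.04214
  solve Keq expr → x = 0; check Q = 2.2660e-04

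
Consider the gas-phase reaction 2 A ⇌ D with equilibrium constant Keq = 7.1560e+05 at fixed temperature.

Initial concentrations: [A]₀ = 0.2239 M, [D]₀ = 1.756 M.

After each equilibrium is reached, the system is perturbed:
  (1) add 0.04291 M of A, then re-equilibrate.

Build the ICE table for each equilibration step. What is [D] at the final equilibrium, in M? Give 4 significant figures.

Q₀ = 35.03 vs Keq = 7.1560e+05 ⇒ Q<K, forward
Step 1:
                    A           D
  init         0.2239       1.756
  Δ           -0.2223      0.1111
  eq         0.001615       1.867
  solve Keq expr → x = 0.1111; check Q = 7.1560e+05
Then add 0.04291 M of A.
Step 2:
                    A           D
  init        0.04453       1.867
  Δ           -0.0429     0.02145
  eq         0.001625       1.889
  solve Keq expr → x = 0.02145; check Q = 7.1560e+05

[D]_eq = 1.889 M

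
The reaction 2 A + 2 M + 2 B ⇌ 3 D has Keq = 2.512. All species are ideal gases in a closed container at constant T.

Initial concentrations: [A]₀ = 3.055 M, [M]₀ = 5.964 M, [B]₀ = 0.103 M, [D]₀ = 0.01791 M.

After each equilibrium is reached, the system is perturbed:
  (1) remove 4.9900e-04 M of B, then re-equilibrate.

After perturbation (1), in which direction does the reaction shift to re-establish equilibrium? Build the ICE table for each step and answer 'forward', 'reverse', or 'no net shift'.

Q₀ = 1.6312e-06 vs Keq = 2.512 ⇒ Q<K, forward
Step 1:
                    A           M           B           D
  I             3.055       5.964       0.103     0.01791
  C           -0.1005     -0.1005     -0.1005      0.1507
  E             2.955       5.864    0.002522      0.1686
  solve Keq expr → x = 0.05024; check Q = 2.512
Then remove 4.9900e-04 M of B.
Step 2:
                    A           M           B           D
  I             2.955       5.864    0.002023      0.1686
  C        4.8218e-04  4.8218e-04  4.8218e-04 -7.2327e-04
  E             2.955       5.864    0.002505      0.1679
  solve Keq expr → x = -2.4109e-04; check Q = 2.512

Direction: reverse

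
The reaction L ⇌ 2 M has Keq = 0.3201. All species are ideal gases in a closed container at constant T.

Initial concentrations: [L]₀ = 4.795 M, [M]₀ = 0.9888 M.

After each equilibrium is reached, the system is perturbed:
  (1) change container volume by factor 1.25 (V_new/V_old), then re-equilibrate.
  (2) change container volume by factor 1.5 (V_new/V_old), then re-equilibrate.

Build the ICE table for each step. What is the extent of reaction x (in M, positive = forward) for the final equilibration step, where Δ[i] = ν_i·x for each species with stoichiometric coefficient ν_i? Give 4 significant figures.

Q₀ = 0.2039 vs Keq = 0.3201 ⇒ Q<K, forward
Step 1:
                   L          M
  I            4.795     0.9888
  C          -0.1174     0.2348
  E            4.678      1.224
  solve Keq expr → x = 0.1174; check Q = 0.3201
Then change container volume by factor 1.25 (V_new/V_old).
Step 2:
                   L          M
  I            3.742     0.9789
  C         -0.05382     0.1076
  E            3.688      1.087
  solve Keq expr → x = 0.05382; check Q = 0.3201
Then change container volume by factor 1.5 (V_new/V_old).
Step 3:
                   L          M
  I            2.459     0.7244
  C         -0.07462     0.1492
  E            2.384     0.8736
  solve Keq expr → x = 0.07462; check Q = 0.3201

x = 0.07462 M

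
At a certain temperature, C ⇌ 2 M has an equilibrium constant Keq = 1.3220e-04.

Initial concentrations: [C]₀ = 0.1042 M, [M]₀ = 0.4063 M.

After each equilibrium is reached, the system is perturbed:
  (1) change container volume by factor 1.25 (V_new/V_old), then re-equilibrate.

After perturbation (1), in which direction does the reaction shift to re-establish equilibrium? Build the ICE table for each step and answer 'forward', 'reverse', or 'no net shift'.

Direction: forward

Q₀ = 1.584 vs Keq = 1.3220e-04 ⇒ Q>K, reverse
Step 1:
                  C         M
  init       0.1042    0.4063
  Δ             0.2      -0.4
  eq         0.3042  0.006341
  solve Keq expr → x = -0.2; check Q = 1.3220e-04
Then change container volume by factor 1.25 (V_new/V_old).
Step 2:
                  C         M
  init       0.2433  0.005073
  Δ       -2.9766e-04 5.9532e-04
  eq          0.243  0.005668
  solve Keq expr → x = 2.9766e-04; check Q = 1.3220e-04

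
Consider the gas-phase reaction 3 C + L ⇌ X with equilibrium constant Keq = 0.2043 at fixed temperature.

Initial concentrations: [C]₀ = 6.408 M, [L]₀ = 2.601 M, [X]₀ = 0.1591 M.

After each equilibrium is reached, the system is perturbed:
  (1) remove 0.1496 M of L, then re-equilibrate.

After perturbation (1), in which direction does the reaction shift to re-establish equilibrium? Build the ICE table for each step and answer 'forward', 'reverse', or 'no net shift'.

Q₀ = 2.3247e-04 vs Keq = 0.2043 ⇒ Q<K, forward
Step 1:
                  C         L         X
  Initial     6.408     2.601    0.1591
  Change     -4.471     -1.49      1.49
  Equil       1.937     1.111     1.649
  solve Keq expr → x = 1.49; check Q = 0.2043
Then remove 0.1496 M of L.
Step 2:
                  C         L         X
  Initial     1.937    0.9611     1.649
  Change    0.06997   0.02332  -0.02332
  Equil       2.007    0.9844     1.626
  solve Keq expr → x = -0.02332; check Q = 0.2043

Direction: reverse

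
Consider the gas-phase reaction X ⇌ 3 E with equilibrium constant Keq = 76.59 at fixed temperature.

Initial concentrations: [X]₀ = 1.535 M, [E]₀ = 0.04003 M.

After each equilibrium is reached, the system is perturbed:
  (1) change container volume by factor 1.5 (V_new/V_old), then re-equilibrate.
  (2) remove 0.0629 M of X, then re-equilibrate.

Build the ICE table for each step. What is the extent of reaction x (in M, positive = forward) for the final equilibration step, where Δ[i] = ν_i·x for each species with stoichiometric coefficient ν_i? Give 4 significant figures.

x = -0.03706 M

Q₀ = 4.1788e-05 vs Keq = 76.59 ⇒ Q<K, forward
Step 1:
                  X         E
  init        1.535   0.04003
  Δ          -1.077     3.232
  eq         0.4575     3.272
  solve Keq expr → x = 1.077; check Q = 76.59
Then change container volume by factor 1.5 (V_new/V_old).
Step 2:
                  X         E
  init        0.305     2.182
  Δ         -0.1032    0.3095
  eq         0.2018     2.491
  solve Keq expr → x = 0.1032; check Q = 76.59
Then remove 0.0629 M of X.
Step 3:
                  X         E
  init       0.1389     2.491
  Δ         0.03706   -0.1112
  eq          0.176      2.38
  solve Keq expr → x = -0.03706; check Q = 76.59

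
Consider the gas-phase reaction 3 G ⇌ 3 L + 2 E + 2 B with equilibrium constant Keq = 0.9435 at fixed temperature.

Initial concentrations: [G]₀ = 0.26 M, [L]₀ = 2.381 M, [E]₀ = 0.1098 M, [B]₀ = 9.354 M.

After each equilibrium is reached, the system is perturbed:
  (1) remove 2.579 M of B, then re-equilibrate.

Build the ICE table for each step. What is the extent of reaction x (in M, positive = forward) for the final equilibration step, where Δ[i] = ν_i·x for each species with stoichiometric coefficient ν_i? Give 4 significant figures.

Q₀ = 810.1 vs Keq = 0.9435 ⇒ Q>K, reverse
Step 1:
                    G           L           E           B
  init           0.26       2.381      0.1098       9.354
  Δ            0.1522     -0.1522     -0.1015     -0.1015
  eq           0.4122       2.229    0.008349       9.253
  solve Keq expr → x = -0.05073; check Q = 0.9435
Then remove 2.579 M of B.
Step 2:
                    G           L           E           B
  init         0.4122       2.229    0.008349       6.674
  Δ         -0.004497    0.004497    0.002998    0.002998
  eq           0.4077       2.233     0.01135       6.677
  solve Keq expr → x = 0.001499; check Q = 0.9435

x = 0.001499 M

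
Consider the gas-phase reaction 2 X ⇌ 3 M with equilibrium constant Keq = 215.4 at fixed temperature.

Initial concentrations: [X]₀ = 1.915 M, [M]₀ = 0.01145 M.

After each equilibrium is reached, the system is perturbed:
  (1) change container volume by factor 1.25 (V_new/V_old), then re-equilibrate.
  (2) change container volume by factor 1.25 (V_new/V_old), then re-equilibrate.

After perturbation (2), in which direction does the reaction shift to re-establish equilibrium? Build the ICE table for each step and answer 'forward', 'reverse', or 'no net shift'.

Direction: forward

Q₀ = 4.0934e-07 vs Keq = 215.4 ⇒ Q<K, forward
Step 1:
                    X           M
  Initial       1.915     0.01145
  Change       -1.648       2.472
  Equil        0.2667       2.484
  solve Keq expr → x = 0.8241; check Q = 215.4
Then change container volume by factor 1.25 (V_new/V_old).
Step 2:
                    X           M
  Initial      0.2134       1.987
  Change     -0.01851     0.02777
  Equil        0.1949       2.015
  solve Keq expr → x = 0.009256; check Q = 215.4
Then change container volume by factor 1.25 (V_new/V_old).
Step 3:
                    X           M
  Initial      0.1559       1.612
  Change     -0.01377     0.02065
  Equil        0.1421       1.633
  solve Keq expr → x = 0.006885; check Q = 215.4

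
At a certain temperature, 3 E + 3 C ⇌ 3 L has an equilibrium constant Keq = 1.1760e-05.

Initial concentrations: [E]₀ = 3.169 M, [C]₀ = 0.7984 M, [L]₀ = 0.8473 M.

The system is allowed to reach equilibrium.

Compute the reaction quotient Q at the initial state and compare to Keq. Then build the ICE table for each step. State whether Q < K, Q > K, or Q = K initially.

Q₀ = 0.03756; Q > K (proceeds reverse)

Q₀ = 0.03756 vs Keq = 1.1760e-05 ⇒ Q>K, reverse
Step 1:
                    E           C           L
  init          3.169      0.7984      0.8473
  Δ            0.7138      0.7138     -0.7138
  eq            3.883       1.512      0.1335
  solve Keq expr → x = -0.2379; check Q = 1.1760e-05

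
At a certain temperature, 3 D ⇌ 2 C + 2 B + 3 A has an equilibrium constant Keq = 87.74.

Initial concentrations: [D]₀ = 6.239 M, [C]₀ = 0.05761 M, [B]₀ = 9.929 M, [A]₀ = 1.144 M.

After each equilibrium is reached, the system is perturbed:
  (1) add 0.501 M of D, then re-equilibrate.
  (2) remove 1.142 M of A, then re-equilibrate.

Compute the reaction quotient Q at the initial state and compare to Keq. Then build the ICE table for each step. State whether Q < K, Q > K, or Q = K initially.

Q₀ = 0.002017; Q < K (proceeds forward)

Q₀ = 0.002017 vs Keq = 87.74 ⇒ Q<K, forward
Step 1:
                  D         C         B         A
  I           6.239   0.05761     9.929     1.144
  C          -1.952     1.301     1.301     1.952
  E           4.287     1.359     11.23     3.096
  solve Keq expr → x = 0.6507; check Q = 87.74
Then add 0.501 M of D.
Step 2:
                  D         C         B         A
  I           4.788     1.359     11.23     3.096
  C         -0.1249   0.08325   0.08325    0.1249
  E           4.663     1.442     11.31     3.221
  solve Keq expr → x = 0.04162; check Q = 87.74
Then remove 1.142 M of A.
Step 3:
                  D         C         B         A
  I           4.663     1.442     11.31     2.079
  C         -0.4467    0.2978    0.2978    0.4467
  E           4.216      1.74     11.61     2.526
  solve Keq expr → x = 0.1489; check Q = 87.74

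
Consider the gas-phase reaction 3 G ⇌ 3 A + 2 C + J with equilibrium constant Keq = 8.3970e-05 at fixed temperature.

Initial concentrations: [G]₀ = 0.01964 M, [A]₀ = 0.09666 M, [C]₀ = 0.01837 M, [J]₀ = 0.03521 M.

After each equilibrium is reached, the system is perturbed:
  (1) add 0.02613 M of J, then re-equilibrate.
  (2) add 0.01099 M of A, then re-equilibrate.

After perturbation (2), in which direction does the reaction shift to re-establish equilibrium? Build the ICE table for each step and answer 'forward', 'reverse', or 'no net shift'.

Direction: reverse

Q₀ = 0.001416 vs Keq = 8.3970e-05 ⇒ Q>K, reverse
Step 1:
                   G          A          C          J
  I          0.01964    0.09666    0.01837    0.03521
  C            0.011     -0.011  -0.007333  -0.003666
  E          0.03064    0.08566    0.01104    0.03154
  solve Keq expr → x = -0.003666; check Q = 8.3970e-05
Then add 0.02613 M of J.
Step 2:
                   G          A          C          J
  I          0.03064    0.08566    0.01104    0.05767
  C         0.002271  -0.002271  -0.001514 -7.5702e-04
  E          0.03291    0.08339   0.009523    0.05692
  solve Keq expr → x = -7.5702e-04; check Q = 8.3970e-05
Then add 0.01099 M of A.
Step 3:
                   G          A          C          J
  I          0.03291    0.09438   0.009523    0.05692
  C         0.001354  -0.001354 -9.0259e-04 -4.5129e-04
  E          0.03426    0.09303    0.00862    0.05647
  solve Keq expr → x = -4.5129e-04; check Q = 8.3970e-05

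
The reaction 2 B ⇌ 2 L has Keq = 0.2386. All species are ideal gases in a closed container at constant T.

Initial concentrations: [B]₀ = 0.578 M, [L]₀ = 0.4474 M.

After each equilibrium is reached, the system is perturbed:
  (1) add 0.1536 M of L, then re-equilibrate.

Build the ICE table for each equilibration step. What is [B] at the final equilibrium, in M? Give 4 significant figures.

[B]_eq = 0.7921 M

Q₀ = 0.5992 vs Keq = 0.2386 ⇒ Q>K, reverse
Step 1:
                    B           L
  I             0.578      0.4474
  C            0.1109     -0.1109
  E            0.6889      0.3365
  solve Keq expr → x = -0.05545; check Q = 0.2386
Then add 0.1536 M of L.
Step 2:
                    B           L
  I            0.6889      0.4901
  C            0.1032     -0.1032
  E            0.7921      0.3869
  solve Keq expr → x = -0.0516; check Q = 0.2386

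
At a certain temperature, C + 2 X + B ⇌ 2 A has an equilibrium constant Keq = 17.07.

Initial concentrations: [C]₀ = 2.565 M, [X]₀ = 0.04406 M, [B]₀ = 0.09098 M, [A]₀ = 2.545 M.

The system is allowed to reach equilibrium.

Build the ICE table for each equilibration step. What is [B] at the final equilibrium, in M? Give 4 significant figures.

Q₀ = 1.4297e+04 vs Keq = 17.07 ⇒ Q>K, reverse
Step 1:
                   C          X          B          A
  init         2.565    0.04406    0.09098      2.545
  Δ           0.2384     0.4768     0.2384    -0.4768
  eq           2.803     0.5209     0.3294      2.068
  solve Keq expr → x = -0.2384; check Q = 17.07

[B]_eq = 0.3294 M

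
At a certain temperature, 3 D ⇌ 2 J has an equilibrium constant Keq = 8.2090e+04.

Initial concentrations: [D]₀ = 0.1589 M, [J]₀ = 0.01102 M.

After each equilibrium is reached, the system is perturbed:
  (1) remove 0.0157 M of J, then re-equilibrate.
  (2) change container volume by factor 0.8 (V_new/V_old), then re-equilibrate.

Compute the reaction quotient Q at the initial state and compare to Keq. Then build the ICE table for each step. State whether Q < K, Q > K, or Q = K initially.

Q₀ = 0.03027 vs Keq = 8.2090e+04 ⇒ Q<K, forward
Step 1:
                  D         J
  I          0.1589   0.01102
  C         -0.1535    0.1023
  E        0.005389    0.1134
  solve Keq expr → x = 0.05117; check Q = 8.2090e+04
Then remove 0.0157 M of J.
Step 2:
                  D         J
  I        0.005389   0.09766
  C       -4.9880e-04 3.3253e-04
  E        0.004891   0.09799
  solve Keq expr → x = 1.6627e-04; check Q = 8.2090e+04
Then change container volume by factor 0.8 (V_new/V_old).
Step 3:
                  D         J
  I        0.006113    0.1225
  C       -4.2938e-04 2.8625e-04
  E        0.005684    0.1228
  solve Keq expr → x = 1.4313e-04; check Q = 8.2090e+04

Q₀ = 0.03027; Q < K (proceeds forward)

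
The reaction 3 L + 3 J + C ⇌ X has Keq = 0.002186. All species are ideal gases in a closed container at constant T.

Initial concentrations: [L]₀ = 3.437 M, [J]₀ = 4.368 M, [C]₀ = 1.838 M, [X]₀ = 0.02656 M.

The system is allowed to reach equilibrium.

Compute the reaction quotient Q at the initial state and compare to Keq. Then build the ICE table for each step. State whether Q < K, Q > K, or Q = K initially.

Q₀ = 4.2707e-06; Q < K (proceeds forward)

Q₀ = 4.2707e-06 vs Keq = 0.002186 ⇒ Q<K, forward
Step 1:
                   L          J          C          X
  Initial      3.437      4.368      1.838    0.02656
  Change      -1.486     -1.486    -0.4953     0.4953
  Equil        1.951      2.882      1.343     0.5219
  solve Keq expr → x = 0.4953; check Q = 0.002186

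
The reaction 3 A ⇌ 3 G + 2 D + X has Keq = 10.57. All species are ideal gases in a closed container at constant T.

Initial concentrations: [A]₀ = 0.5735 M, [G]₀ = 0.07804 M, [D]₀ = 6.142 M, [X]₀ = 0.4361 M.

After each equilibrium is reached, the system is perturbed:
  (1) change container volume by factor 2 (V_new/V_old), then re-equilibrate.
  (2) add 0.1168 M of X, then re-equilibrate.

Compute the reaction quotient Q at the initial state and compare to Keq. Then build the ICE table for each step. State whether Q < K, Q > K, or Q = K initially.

Q₀ = 0.04145; Q < K (proceeds forward)

Q₀ = 0.04145 vs Keq = 10.57 ⇒ Q<K, forward
Step 1:
                   A          G          D          X
  init        0.5735    0.07804      6.142     0.4361
  Δ          -0.2132     0.2132     0.1421    0.07105
  eq          0.3603     0.2912      6.284     0.5072
  solve Keq expr → x = 0.07105; check Q = 10.57
Then change container volume by factor 2 (V_new/V_old).
Step 2:
                   A          G          D          X
  init        0.1802     0.1456      3.142     0.2536
  Δ         -0.05333    0.05333    0.03555    0.01778
  eq          0.1268     0.1989      3.178     0.2714
  solve Keq expr → x = 0.01778; check Q = 10.57
Then add 0.1168 M of X.
Step 3:
                   A          G          D          X
  init        0.1268     0.1989      3.178     0.3882
  Δ         0.009048  -0.009048  -0.006032  -0.003016
  eq          0.1359     0.1899      3.172     0.3851
  solve Keq expr → x = -0.003016; check Q = 10.57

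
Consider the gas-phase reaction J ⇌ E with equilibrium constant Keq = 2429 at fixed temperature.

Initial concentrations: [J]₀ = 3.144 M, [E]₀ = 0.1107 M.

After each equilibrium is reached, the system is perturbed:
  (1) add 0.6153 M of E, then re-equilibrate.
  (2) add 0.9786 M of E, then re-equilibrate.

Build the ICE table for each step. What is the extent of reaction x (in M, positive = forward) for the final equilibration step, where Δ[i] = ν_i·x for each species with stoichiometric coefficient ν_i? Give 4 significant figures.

x = -4.0272e-04 M

Q₀ = 0.03521 vs Keq = 2429 ⇒ Q<K, forward
Step 1:
                  J         E
  Initial     3.144    0.1107
  Change     -3.143     3.143
  Equil    0.001339     3.253
  solve Keq expr → x = 3.143; check Q = 2429
Then add 0.6153 M of E.
Step 2:
                  J         E
  Initial  0.001339     3.869
  Change  2.5321e-04 -2.5321e-04
  Equil    0.001593     3.868
  solve Keq expr → x = -2.5321e-04; check Q = 2429
Then add 0.9786 M of E.
Step 3:
                  J         E
  Initial  0.001593     4.847
  Change  4.0272e-04 -4.0272e-04
  Equil    0.001995     4.847
  solve Keq expr → x = -4.0272e-04; check Q = 2429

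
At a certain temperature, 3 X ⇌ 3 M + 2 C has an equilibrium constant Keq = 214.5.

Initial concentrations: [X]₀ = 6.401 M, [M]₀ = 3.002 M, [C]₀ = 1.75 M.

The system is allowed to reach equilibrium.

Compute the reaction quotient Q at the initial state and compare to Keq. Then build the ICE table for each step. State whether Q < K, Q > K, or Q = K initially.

Q₀ = 0.3159; Q < K (proceeds forward)

Q₀ = 0.3159 vs Keq = 214.5 ⇒ Q<K, forward
Step 1:
                   X          M          C
  I            6.401      3.002       1.75
  C           -3.573      3.573      2.382
  E            2.828      6.575      4.132
  solve Keq expr → x = 1.191; check Q = 214.5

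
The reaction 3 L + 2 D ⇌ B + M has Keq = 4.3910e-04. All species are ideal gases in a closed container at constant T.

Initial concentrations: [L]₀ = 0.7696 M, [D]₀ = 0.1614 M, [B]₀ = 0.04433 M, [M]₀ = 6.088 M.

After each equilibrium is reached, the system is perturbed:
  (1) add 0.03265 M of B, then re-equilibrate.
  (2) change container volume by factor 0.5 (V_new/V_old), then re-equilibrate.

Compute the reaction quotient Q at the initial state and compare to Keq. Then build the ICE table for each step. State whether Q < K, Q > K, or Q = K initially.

Q₀ = 22.73; Q > K (proceeds reverse)

Q₀ = 22.73 vs Keq = 4.3910e-04 ⇒ Q>K, reverse
Step 1:
                    L           D           B           M
  init         0.7696      0.1614     0.04433       6.088
  Δ             0.133     0.08865    -0.04433    -0.04433
  eq           0.9026      0.2501  3.3403e-06       6.044
  solve Keq expr → x = -0.04433; check Q = 4.3910e-04
Then add 0.03265 M of B.
Step 2:
                    L           D           B           M
  init         0.9026      0.2501     0.03265       6.044
  Δ           0.09794     0.06529    -0.03265    -0.03265
  eq            1.001      0.3153  7.2755e-06       6.011
  solve Keq expr → x = -0.03265; check Q = 4.3910e-04
Then change container volume by factor 0.5 (V_new/V_old).
Step 3:
                    L           D           B           M
  init          2.001      0.6307  1.4551e-05       12.02
  Δ       -3.0518e-04 -2.0346e-04  1.0173e-04  1.0173e-04
  eq            2.001      0.6305  1.1628e-04       12.02
  solve Keq expr → x = 1.0173e-04; check Q = 4.3910e-04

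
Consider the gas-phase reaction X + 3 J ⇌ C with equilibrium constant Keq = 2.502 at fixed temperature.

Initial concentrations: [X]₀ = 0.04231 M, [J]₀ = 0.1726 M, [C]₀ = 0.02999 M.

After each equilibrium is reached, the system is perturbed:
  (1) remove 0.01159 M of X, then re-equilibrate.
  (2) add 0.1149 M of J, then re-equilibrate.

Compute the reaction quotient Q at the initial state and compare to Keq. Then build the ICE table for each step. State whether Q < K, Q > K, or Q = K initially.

Q₀ = 137.9 vs Keq = 2.502 ⇒ Q>K, reverse
Step 1:
                  X         J         C
  init      0.04231    0.1726   0.02999
  Δ         0.02714   0.08142  -0.02714
  eq        0.06945     0.254  0.002848
  solve Keq expr → x = -0.02714; check Q = 2.502
Then remove 0.01159 M of X.
Step 2:
                  X         J         C
  init      0.05786     0.254  0.002848
  Δ       4.2210e-04  0.001266 -4.2210e-04
  eq        0.05828    0.2553  0.002426
  solve Keq expr → x = -4.2210e-04; check Q = 2.502
Then add 0.1149 M of J.
Step 3:
                  X         J         C
  init      0.05828    0.3702  0.002426
  Δ       -0.003855  -0.01156  0.003855
  eq        0.05443    0.3586  0.006281
  solve Keq expr → x = 0.003855; check Q = 2.502

Q₀ = 137.9; Q > K (proceeds reverse)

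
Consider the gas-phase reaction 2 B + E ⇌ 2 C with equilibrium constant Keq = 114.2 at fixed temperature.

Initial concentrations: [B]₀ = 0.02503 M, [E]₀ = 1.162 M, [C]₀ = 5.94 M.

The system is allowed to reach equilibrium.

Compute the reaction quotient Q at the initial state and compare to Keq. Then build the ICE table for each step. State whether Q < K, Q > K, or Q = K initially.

Q₀ = 4.8467e+04 vs Keq = 114.2 ⇒ Q>K, reverse
Step 1:
                  B         E         C
  I         0.02503     1.162      5.94
  C          0.4165    0.2083   -0.4165
  E          0.4415      1.37     5.523
  solve Keq expr → x = -0.2083; check Q = 114.2

Q₀ = 4.8467e+04; Q > K (proceeds reverse)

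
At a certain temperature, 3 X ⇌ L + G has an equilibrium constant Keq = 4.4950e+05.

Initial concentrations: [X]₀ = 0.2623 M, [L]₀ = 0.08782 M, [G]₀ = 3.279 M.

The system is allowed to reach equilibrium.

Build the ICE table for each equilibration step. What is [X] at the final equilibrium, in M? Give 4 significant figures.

Q₀ = 15.96 vs Keq = 4.4950e+05 ⇒ Q<K, forward
Step 1:
                   X          L          G
  init        0.2623    0.08782      3.279
  Δ          -0.2514    0.08381    0.08381
  eq         0.01087     0.1716      3.363
  solve Keq expr → x = 0.08381; check Q = 4.4950e+05

[X]_eq = 0.01087 M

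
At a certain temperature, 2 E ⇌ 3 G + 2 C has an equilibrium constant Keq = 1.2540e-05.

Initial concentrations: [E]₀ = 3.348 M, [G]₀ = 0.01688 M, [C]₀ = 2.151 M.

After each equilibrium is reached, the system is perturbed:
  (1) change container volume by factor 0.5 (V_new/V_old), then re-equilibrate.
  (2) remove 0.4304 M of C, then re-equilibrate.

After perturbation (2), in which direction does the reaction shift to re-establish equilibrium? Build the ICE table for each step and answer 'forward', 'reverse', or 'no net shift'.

Q₀ = 1.9853e-06 vs Keq = 1.2540e-05 ⇒ Q<K, forward
Step 1:
                   E          G          C
  init         3.348    0.01688      2.151
  Δ        -0.009449    0.01417   0.009449
  eq           3.339    0.03105       2.16
  solve Keq expr → x = 0.004724; check Q = 1.2540e-05
Then change container volume by factor 0.5 (V_new/V_old).
Step 2:
                   E          G          C
  init         6.677    0.06211      4.321
  Δ          0.02059   -0.03089   -0.02059
  eq           6.698    0.03122        4.3
  solve Keq expr → x = -0.0103; check Q = 1.2540e-05
Then remove 0.4304 M of C.
Step 3:
                   E          G          C
  init         6.698    0.03122       3.87
  Δ        -0.001507    0.00226   0.001507
  eq           6.696    0.03348      3.871
  solve Keq expr → x = 7.5331e-04; check Q = 1.2540e-05

Direction: forward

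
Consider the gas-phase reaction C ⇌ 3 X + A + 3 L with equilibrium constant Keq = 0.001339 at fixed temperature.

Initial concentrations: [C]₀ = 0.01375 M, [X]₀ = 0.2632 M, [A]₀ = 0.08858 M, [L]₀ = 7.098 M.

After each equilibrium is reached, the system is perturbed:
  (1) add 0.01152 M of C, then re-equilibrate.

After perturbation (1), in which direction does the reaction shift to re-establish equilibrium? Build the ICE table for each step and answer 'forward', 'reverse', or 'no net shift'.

Direction: forward

Q₀ = 42 vs Keq = 0.001339 ⇒ Q>K, reverse
Step 1:
                    C           X           A           L
  I           0.01375      0.2632     0.08858       7.098
  C           0.07708     -0.2312    -0.07708     -0.2312
  E           0.09083     0.03196      0.0115       6.867
  solve Keq expr → x = -0.07708; check Q = 0.001339
Then add 0.01152 M of C.
Step 2:
                    C           X           A           L
  I            0.1023     0.03196      0.0115       6.867
  C       -3.1903e-04  9.5710e-04  3.1903e-04  9.5710e-04
  E             0.102     0.03292     0.01182       6.868
  solve Keq expr → x = 3.1903e-04; check Q = 0.001339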